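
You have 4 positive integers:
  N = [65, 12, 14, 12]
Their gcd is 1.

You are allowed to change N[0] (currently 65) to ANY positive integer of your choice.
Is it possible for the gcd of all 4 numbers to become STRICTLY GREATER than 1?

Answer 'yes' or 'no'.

Current gcd = 1
gcd of all OTHER numbers (without N[0]=65): gcd([12, 14, 12]) = 2
The new gcd after any change is gcd(2, new_value).
This can be at most 2.
Since 2 > old gcd 1, the gcd CAN increase (e.g., set N[0] = 2).

Answer: yes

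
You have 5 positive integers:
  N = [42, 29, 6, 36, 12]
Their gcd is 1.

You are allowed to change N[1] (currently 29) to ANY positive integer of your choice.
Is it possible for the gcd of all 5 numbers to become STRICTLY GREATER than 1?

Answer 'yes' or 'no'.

Current gcd = 1
gcd of all OTHER numbers (without N[1]=29): gcd([42, 6, 36, 12]) = 6
The new gcd after any change is gcd(6, new_value).
This can be at most 6.
Since 6 > old gcd 1, the gcd CAN increase (e.g., set N[1] = 6).

Answer: yes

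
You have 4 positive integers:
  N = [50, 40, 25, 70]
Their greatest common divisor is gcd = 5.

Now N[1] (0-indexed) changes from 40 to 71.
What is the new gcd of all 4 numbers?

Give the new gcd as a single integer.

Numbers: [50, 40, 25, 70], gcd = 5
Change: index 1, 40 -> 71
gcd of the OTHER numbers (without index 1): gcd([50, 25, 70]) = 5
New gcd = gcd(g_others, new_val) = gcd(5, 71) = 1

Answer: 1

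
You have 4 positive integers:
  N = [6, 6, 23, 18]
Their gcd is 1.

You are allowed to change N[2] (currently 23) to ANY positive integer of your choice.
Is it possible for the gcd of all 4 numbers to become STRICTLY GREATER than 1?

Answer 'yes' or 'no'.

Current gcd = 1
gcd of all OTHER numbers (without N[2]=23): gcd([6, 6, 18]) = 6
The new gcd after any change is gcd(6, new_value).
This can be at most 6.
Since 6 > old gcd 1, the gcd CAN increase (e.g., set N[2] = 6).

Answer: yes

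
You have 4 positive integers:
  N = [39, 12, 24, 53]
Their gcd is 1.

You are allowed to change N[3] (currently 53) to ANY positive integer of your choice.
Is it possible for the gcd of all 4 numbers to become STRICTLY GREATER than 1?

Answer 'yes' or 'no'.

Current gcd = 1
gcd of all OTHER numbers (without N[3]=53): gcd([39, 12, 24]) = 3
The new gcd after any change is gcd(3, new_value).
This can be at most 3.
Since 3 > old gcd 1, the gcd CAN increase (e.g., set N[3] = 3).

Answer: yes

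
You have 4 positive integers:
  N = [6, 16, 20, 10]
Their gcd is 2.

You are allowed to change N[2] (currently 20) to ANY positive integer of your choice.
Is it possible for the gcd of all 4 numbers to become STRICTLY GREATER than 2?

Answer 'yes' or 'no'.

Current gcd = 2
gcd of all OTHER numbers (without N[2]=20): gcd([6, 16, 10]) = 2
The new gcd after any change is gcd(2, new_value).
This can be at most 2.
Since 2 = old gcd 2, the gcd can only stay the same or decrease.

Answer: no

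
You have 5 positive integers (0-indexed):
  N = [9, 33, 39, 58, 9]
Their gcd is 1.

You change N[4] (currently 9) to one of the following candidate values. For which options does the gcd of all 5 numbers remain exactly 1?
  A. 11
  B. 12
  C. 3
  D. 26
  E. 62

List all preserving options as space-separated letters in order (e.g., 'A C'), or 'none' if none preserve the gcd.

Old gcd = 1; gcd of others (without N[4]) = 1
New gcd for candidate v: gcd(1, v). Preserves old gcd iff gcd(1, v) = 1.
  Option A: v=11, gcd(1,11)=1 -> preserves
  Option B: v=12, gcd(1,12)=1 -> preserves
  Option C: v=3, gcd(1,3)=1 -> preserves
  Option D: v=26, gcd(1,26)=1 -> preserves
  Option E: v=62, gcd(1,62)=1 -> preserves

Answer: A B C D E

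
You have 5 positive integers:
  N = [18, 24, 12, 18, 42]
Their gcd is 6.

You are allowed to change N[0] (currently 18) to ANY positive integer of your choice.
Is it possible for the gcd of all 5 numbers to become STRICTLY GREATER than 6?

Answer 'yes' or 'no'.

Answer: no

Derivation:
Current gcd = 6
gcd of all OTHER numbers (without N[0]=18): gcd([24, 12, 18, 42]) = 6
The new gcd after any change is gcd(6, new_value).
This can be at most 6.
Since 6 = old gcd 6, the gcd can only stay the same or decrease.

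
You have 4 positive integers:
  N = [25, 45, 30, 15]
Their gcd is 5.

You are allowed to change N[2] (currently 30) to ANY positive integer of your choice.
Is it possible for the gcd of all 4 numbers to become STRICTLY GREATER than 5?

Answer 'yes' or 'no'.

Answer: no

Derivation:
Current gcd = 5
gcd of all OTHER numbers (without N[2]=30): gcd([25, 45, 15]) = 5
The new gcd after any change is gcd(5, new_value).
This can be at most 5.
Since 5 = old gcd 5, the gcd can only stay the same or decrease.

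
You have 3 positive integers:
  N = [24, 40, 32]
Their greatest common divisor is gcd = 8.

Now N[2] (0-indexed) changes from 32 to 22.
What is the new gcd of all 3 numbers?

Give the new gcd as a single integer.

Numbers: [24, 40, 32], gcd = 8
Change: index 2, 32 -> 22
gcd of the OTHER numbers (without index 2): gcd([24, 40]) = 8
New gcd = gcd(g_others, new_val) = gcd(8, 22) = 2

Answer: 2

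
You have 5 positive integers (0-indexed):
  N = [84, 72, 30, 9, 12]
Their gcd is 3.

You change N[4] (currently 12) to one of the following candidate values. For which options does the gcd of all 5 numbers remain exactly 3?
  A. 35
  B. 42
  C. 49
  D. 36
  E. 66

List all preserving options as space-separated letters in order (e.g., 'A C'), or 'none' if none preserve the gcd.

Answer: B D E

Derivation:
Old gcd = 3; gcd of others (without N[4]) = 3
New gcd for candidate v: gcd(3, v). Preserves old gcd iff gcd(3, v) = 3.
  Option A: v=35, gcd(3,35)=1 -> changes
  Option B: v=42, gcd(3,42)=3 -> preserves
  Option C: v=49, gcd(3,49)=1 -> changes
  Option D: v=36, gcd(3,36)=3 -> preserves
  Option E: v=66, gcd(3,66)=3 -> preserves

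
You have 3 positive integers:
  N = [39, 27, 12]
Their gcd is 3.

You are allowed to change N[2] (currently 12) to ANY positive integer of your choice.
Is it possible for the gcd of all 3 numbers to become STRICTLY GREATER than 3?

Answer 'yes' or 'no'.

Current gcd = 3
gcd of all OTHER numbers (without N[2]=12): gcd([39, 27]) = 3
The new gcd after any change is gcd(3, new_value).
This can be at most 3.
Since 3 = old gcd 3, the gcd can only stay the same or decrease.

Answer: no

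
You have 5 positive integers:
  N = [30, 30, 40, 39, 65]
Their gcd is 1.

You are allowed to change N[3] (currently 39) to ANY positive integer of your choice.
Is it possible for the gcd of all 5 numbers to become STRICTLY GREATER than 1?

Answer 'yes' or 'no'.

Answer: yes

Derivation:
Current gcd = 1
gcd of all OTHER numbers (without N[3]=39): gcd([30, 30, 40, 65]) = 5
The new gcd after any change is gcd(5, new_value).
This can be at most 5.
Since 5 > old gcd 1, the gcd CAN increase (e.g., set N[3] = 5).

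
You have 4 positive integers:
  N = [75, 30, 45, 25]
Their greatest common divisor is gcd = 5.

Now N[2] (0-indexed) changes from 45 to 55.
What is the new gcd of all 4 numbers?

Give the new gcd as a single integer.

Numbers: [75, 30, 45, 25], gcd = 5
Change: index 2, 45 -> 55
gcd of the OTHER numbers (without index 2): gcd([75, 30, 25]) = 5
New gcd = gcd(g_others, new_val) = gcd(5, 55) = 5

Answer: 5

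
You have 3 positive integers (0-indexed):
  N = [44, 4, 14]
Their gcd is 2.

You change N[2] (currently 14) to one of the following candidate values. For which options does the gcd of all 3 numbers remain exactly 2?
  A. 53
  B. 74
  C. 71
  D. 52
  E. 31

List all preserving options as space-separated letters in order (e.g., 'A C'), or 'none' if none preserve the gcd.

Old gcd = 2; gcd of others (without N[2]) = 4
New gcd for candidate v: gcd(4, v). Preserves old gcd iff gcd(4, v) = 2.
  Option A: v=53, gcd(4,53)=1 -> changes
  Option B: v=74, gcd(4,74)=2 -> preserves
  Option C: v=71, gcd(4,71)=1 -> changes
  Option D: v=52, gcd(4,52)=4 -> changes
  Option E: v=31, gcd(4,31)=1 -> changes

Answer: B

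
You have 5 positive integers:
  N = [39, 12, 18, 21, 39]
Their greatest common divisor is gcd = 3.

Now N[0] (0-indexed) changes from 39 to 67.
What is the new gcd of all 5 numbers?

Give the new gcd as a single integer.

Numbers: [39, 12, 18, 21, 39], gcd = 3
Change: index 0, 39 -> 67
gcd of the OTHER numbers (without index 0): gcd([12, 18, 21, 39]) = 3
New gcd = gcd(g_others, new_val) = gcd(3, 67) = 1

Answer: 1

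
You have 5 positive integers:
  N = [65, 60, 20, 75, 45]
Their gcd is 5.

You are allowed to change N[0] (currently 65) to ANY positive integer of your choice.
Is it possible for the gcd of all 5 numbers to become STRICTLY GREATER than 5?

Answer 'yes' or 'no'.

Answer: no

Derivation:
Current gcd = 5
gcd of all OTHER numbers (without N[0]=65): gcd([60, 20, 75, 45]) = 5
The new gcd after any change is gcd(5, new_value).
This can be at most 5.
Since 5 = old gcd 5, the gcd can only stay the same or decrease.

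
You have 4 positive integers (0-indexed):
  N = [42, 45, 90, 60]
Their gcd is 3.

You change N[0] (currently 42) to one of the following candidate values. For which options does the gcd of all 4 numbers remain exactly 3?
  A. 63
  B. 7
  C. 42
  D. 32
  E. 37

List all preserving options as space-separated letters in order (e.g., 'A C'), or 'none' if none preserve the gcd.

Old gcd = 3; gcd of others (without N[0]) = 15
New gcd for candidate v: gcd(15, v). Preserves old gcd iff gcd(15, v) = 3.
  Option A: v=63, gcd(15,63)=3 -> preserves
  Option B: v=7, gcd(15,7)=1 -> changes
  Option C: v=42, gcd(15,42)=3 -> preserves
  Option D: v=32, gcd(15,32)=1 -> changes
  Option E: v=37, gcd(15,37)=1 -> changes

Answer: A C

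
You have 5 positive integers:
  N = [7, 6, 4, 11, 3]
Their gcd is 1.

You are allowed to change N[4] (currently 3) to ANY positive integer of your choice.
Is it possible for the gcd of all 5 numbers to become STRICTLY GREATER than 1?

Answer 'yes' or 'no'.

Answer: no

Derivation:
Current gcd = 1
gcd of all OTHER numbers (without N[4]=3): gcd([7, 6, 4, 11]) = 1
The new gcd after any change is gcd(1, new_value).
This can be at most 1.
Since 1 = old gcd 1, the gcd can only stay the same or decrease.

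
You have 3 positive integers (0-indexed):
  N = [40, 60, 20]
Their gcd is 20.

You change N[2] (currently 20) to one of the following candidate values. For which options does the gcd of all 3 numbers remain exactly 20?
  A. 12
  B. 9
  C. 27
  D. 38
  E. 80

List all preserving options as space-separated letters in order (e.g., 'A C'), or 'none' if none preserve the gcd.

Old gcd = 20; gcd of others (without N[2]) = 20
New gcd for candidate v: gcd(20, v). Preserves old gcd iff gcd(20, v) = 20.
  Option A: v=12, gcd(20,12)=4 -> changes
  Option B: v=9, gcd(20,9)=1 -> changes
  Option C: v=27, gcd(20,27)=1 -> changes
  Option D: v=38, gcd(20,38)=2 -> changes
  Option E: v=80, gcd(20,80)=20 -> preserves

Answer: E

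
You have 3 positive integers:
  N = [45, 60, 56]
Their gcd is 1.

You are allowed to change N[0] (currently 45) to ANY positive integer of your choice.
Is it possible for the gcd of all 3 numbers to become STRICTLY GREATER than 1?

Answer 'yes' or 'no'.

Answer: yes

Derivation:
Current gcd = 1
gcd of all OTHER numbers (without N[0]=45): gcd([60, 56]) = 4
The new gcd after any change is gcd(4, new_value).
This can be at most 4.
Since 4 > old gcd 1, the gcd CAN increase (e.g., set N[0] = 4).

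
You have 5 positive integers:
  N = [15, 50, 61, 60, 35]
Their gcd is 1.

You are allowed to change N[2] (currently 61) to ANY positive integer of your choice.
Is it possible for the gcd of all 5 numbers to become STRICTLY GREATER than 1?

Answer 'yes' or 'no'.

Current gcd = 1
gcd of all OTHER numbers (without N[2]=61): gcd([15, 50, 60, 35]) = 5
The new gcd after any change is gcd(5, new_value).
This can be at most 5.
Since 5 > old gcd 1, the gcd CAN increase (e.g., set N[2] = 5).

Answer: yes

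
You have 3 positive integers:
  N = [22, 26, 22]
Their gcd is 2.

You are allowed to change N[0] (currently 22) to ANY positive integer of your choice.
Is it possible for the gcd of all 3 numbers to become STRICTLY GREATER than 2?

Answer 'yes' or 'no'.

Current gcd = 2
gcd of all OTHER numbers (without N[0]=22): gcd([26, 22]) = 2
The new gcd after any change is gcd(2, new_value).
This can be at most 2.
Since 2 = old gcd 2, the gcd can only stay the same or decrease.

Answer: no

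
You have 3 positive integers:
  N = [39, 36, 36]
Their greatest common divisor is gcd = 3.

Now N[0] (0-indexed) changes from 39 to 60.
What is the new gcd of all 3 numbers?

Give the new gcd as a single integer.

Answer: 12

Derivation:
Numbers: [39, 36, 36], gcd = 3
Change: index 0, 39 -> 60
gcd of the OTHER numbers (without index 0): gcd([36, 36]) = 36
New gcd = gcd(g_others, new_val) = gcd(36, 60) = 12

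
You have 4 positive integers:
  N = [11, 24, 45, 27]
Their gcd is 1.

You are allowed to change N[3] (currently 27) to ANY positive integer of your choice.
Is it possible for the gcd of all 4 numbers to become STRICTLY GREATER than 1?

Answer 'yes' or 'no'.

Answer: no

Derivation:
Current gcd = 1
gcd of all OTHER numbers (without N[3]=27): gcd([11, 24, 45]) = 1
The new gcd after any change is gcd(1, new_value).
This can be at most 1.
Since 1 = old gcd 1, the gcd can only stay the same or decrease.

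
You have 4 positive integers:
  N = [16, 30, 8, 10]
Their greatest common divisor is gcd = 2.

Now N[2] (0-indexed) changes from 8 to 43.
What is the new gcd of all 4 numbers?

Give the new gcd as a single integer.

Answer: 1

Derivation:
Numbers: [16, 30, 8, 10], gcd = 2
Change: index 2, 8 -> 43
gcd of the OTHER numbers (without index 2): gcd([16, 30, 10]) = 2
New gcd = gcd(g_others, new_val) = gcd(2, 43) = 1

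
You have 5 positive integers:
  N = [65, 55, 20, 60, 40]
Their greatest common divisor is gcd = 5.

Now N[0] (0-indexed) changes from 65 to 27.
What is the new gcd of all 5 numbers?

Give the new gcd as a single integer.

Answer: 1

Derivation:
Numbers: [65, 55, 20, 60, 40], gcd = 5
Change: index 0, 65 -> 27
gcd of the OTHER numbers (without index 0): gcd([55, 20, 60, 40]) = 5
New gcd = gcd(g_others, new_val) = gcd(5, 27) = 1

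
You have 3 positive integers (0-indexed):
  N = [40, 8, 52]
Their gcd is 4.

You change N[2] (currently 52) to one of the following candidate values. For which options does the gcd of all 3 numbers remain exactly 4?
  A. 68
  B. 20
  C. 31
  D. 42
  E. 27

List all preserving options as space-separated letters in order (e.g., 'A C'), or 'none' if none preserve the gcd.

Old gcd = 4; gcd of others (without N[2]) = 8
New gcd for candidate v: gcd(8, v). Preserves old gcd iff gcd(8, v) = 4.
  Option A: v=68, gcd(8,68)=4 -> preserves
  Option B: v=20, gcd(8,20)=4 -> preserves
  Option C: v=31, gcd(8,31)=1 -> changes
  Option D: v=42, gcd(8,42)=2 -> changes
  Option E: v=27, gcd(8,27)=1 -> changes

Answer: A B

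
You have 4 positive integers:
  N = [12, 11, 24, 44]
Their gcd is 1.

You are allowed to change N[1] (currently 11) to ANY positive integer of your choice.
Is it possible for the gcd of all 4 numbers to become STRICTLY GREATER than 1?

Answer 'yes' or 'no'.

Current gcd = 1
gcd of all OTHER numbers (without N[1]=11): gcd([12, 24, 44]) = 4
The new gcd after any change is gcd(4, new_value).
This can be at most 4.
Since 4 > old gcd 1, the gcd CAN increase (e.g., set N[1] = 4).

Answer: yes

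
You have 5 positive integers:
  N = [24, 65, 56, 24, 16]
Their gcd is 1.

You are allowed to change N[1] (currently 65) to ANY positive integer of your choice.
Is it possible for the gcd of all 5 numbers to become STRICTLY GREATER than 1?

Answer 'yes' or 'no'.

Answer: yes

Derivation:
Current gcd = 1
gcd of all OTHER numbers (without N[1]=65): gcd([24, 56, 24, 16]) = 8
The new gcd after any change is gcd(8, new_value).
This can be at most 8.
Since 8 > old gcd 1, the gcd CAN increase (e.g., set N[1] = 8).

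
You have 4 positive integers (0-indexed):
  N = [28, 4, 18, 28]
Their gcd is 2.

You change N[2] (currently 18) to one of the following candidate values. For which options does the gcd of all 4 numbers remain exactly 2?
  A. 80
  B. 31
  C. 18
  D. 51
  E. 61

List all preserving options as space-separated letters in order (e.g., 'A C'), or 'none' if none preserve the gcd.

Answer: C

Derivation:
Old gcd = 2; gcd of others (without N[2]) = 4
New gcd for candidate v: gcd(4, v). Preserves old gcd iff gcd(4, v) = 2.
  Option A: v=80, gcd(4,80)=4 -> changes
  Option B: v=31, gcd(4,31)=1 -> changes
  Option C: v=18, gcd(4,18)=2 -> preserves
  Option D: v=51, gcd(4,51)=1 -> changes
  Option E: v=61, gcd(4,61)=1 -> changes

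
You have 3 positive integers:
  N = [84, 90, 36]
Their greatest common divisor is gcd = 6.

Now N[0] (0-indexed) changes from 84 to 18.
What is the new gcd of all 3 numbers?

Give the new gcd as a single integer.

Answer: 18

Derivation:
Numbers: [84, 90, 36], gcd = 6
Change: index 0, 84 -> 18
gcd of the OTHER numbers (without index 0): gcd([90, 36]) = 18
New gcd = gcd(g_others, new_val) = gcd(18, 18) = 18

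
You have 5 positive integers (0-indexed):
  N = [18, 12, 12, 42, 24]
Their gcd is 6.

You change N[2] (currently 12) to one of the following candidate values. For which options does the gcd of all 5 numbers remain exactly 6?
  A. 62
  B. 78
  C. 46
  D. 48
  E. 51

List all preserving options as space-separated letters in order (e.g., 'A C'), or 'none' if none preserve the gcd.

Answer: B D

Derivation:
Old gcd = 6; gcd of others (without N[2]) = 6
New gcd for candidate v: gcd(6, v). Preserves old gcd iff gcd(6, v) = 6.
  Option A: v=62, gcd(6,62)=2 -> changes
  Option B: v=78, gcd(6,78)=6 -> preserves
  Option C: v=46, gcd(6,46)=2 -> changes
  Option D: v=48, gcd(6,48)=6 -> preserves
  Option E: v=51, gcd(6,51)=3 -> changes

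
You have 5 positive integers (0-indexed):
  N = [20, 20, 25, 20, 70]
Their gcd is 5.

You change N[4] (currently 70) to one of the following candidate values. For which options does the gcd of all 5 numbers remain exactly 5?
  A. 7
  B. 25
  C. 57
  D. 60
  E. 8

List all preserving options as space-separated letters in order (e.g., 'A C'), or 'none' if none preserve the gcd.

Old gcd = 5; gcd of others (without N[4]) = 5
New gcd for candidate v: gcd(5, v). Preserves old gcd iff gcd(5, v) = 5.
  Option A: v=7, gcd(5,7)=1 -> changes
  Option B: v=25, gcd(5,25)=5 -> preserves
  Option C: v=57, gcd(5,57)=1 -> changes
  Option D: v=60, gcd(5,60)=5 -> preserves
  Option E: v=8, gcd(5,8)=1 -> changes

Answer: B D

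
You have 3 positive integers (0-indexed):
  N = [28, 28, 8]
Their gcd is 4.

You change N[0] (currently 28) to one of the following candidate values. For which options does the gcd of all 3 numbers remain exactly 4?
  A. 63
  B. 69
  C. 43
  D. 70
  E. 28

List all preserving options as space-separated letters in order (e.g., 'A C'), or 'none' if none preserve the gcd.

Answer: E

Derivation:
Old gcd = 4; gcd of others (without N[0]) = 4
New gcd for candidate v: gcd(4, v). Preserves old gcd iff gcd(4, v) = 4.
  Option A: v=63, gcd(4,63)=1 -> changes
  Option B: v=69, gcd(4,69)=1 -> changes
  Option C: v=43, gcd(4,43)=1 -> changes
  Option D: v=70, gcd(4,70)=2 -> changes
  Option E: v=28, gcd(4,28)=4 -> preserves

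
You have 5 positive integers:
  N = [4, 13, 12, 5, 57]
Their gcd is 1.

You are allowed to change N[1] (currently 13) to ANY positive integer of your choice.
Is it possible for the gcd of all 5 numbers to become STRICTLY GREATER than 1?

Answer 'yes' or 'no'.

Current gcd = 1
gcd of all OTHER numbers (without N[1]=13): gcd([4, 12, 5, 57]) = 1
The new gcd after any change is gcd(1, new_value).
This can be at most 1.
Since 1 = old gcd 1, the gcd can only stay the same or decrease.

Answer: no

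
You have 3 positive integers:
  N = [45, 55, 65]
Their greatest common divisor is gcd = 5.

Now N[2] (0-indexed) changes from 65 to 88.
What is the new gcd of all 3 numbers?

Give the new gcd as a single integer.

Numbers: [45, 55, 65], gcd = 5
Change: index 2, 65 -> 88
gcd of the OTHER numbers (without index 2): gcd([45, 55]) = 5
New gcd = gcd(g_others, new_val) = gcd(5, 88) = 1

Answer: 1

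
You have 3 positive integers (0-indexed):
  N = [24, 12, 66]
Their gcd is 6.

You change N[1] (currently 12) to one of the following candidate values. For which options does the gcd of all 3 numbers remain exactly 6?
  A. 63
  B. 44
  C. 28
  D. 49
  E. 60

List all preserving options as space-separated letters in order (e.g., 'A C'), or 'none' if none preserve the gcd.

Answer: E

Derivation:
Old gcd = 6; gcd of others (without N[1]) = 6
New gcd for candidate v: gcd(6, v). Preserves old gcd iff gcd(6, v) = 6.
  Option A: v=63, gcd(6,63)=3 -> changes
  Option B: v=44, gcd(6,44)=2 -> changes
  Option C: v=28, gcd(6,28)=2 -> changes
  Option D: v=49, gcd(6,49)=1 -> changes
  Option E: v=60, gcd(6,60)=6 -> preserves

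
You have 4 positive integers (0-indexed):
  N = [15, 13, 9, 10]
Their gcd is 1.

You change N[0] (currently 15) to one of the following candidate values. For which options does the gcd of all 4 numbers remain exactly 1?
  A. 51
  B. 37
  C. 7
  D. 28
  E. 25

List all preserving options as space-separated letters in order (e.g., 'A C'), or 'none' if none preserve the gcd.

Old gcd = 1; gcd of others (without N[0]) = 1
New gcd for candidate v: gcd(1, v). Preserves old gcd iff gcd(1, v) = 1.
  Option A: v=51, gcd(1,51)=1 -> preserves
  Option B: v=37, gcd(1,37)=1 -> preserves
  Option C: v=7, gcd(1,7)=1 -> preserves
  Option D: v=28, gcd(1,28)=1 -> preserves
  Option E: v=25, gcd(1,25)=1 -> preserves

Answer: A B C D E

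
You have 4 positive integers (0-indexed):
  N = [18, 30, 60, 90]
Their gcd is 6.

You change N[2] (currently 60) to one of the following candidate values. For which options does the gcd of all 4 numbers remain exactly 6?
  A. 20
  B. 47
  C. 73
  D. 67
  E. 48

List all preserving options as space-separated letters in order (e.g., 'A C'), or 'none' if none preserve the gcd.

Answer: E

Derivation:
Old gcd = 6; gcd of others (without N[2]) = 6
New gcd for candidate v: gcd(6, v). Preserves old gcd iff gcd(6, v) = 6.
  Option A: v=20, gcd(6,20)=2 -> changes
  Option B: v=47, gcd(6,47)=1 -> changes
  Option C: v=73, gcd(6,73)=1 -> changes
  Option D: v=67, gcd(6,67)=1 -> changes
  Option E: v=48, gcd(6,48)=6 -> preserves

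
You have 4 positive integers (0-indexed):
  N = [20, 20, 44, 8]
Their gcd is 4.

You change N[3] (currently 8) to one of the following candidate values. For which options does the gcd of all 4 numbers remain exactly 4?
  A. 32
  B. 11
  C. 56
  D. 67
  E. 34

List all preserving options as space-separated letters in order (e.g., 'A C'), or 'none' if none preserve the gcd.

Old gcd = 4; gcd of others (without N[3]) = 4
New gcd for candidate v: gcd(4, v). Preserves old gcd iff gcd(4, v) = 4.
  Option A: v=32, gcd(4,32)=4 -> preserves
  Option B: v=11, gcd(4,11)=1 -> changes
  Option C: v=56, gcd(4,56)=4 -> preserves
  Option D: v=67, gcd(4,67)=1 -> changes
  Option E: v=34, gcd(4,34)=2 -> changes

Answer: A C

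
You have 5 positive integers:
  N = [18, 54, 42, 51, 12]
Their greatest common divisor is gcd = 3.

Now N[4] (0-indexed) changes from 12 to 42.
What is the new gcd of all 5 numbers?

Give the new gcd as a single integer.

Numbers: [18, 54, 42, 51, 12], gcd = 3
Change: index 4, 12 -> 42
gcd of the OTHER numbers (without index 4): gcd([18, 54, 42, 51]) = 3
New gcd = gcd(g_others, new_val) = gcd(3, 42) = 3

Answer: 3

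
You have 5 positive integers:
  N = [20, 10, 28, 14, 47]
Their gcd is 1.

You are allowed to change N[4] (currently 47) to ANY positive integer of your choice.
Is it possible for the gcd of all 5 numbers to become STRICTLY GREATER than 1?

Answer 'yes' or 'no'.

Current gcd = 1
gcd of all OTHER numbers (without N[4]=47): gcd([20, 10, 28, 14]) = 2
The new gcd after any change is gcd(2, new_value).
This can be at most 2.
Since 2 > old gcd 1, the gcd CAN increase (e.g., set N[4] = 2).

Answer: yes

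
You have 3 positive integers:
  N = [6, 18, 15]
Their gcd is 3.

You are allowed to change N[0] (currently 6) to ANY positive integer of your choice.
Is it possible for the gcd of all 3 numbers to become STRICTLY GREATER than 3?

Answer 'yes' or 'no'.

Answer: no

Derivation:
Current gcd = 3
gcd of all OTHER numbers (without N[0]=6): gcd([18, 15]) = 3
The new gcd after any change is gcd(3, new_value).
This can be at most 3.
Since 3 = old gcd 3, the gcd can only stay the same or decrease.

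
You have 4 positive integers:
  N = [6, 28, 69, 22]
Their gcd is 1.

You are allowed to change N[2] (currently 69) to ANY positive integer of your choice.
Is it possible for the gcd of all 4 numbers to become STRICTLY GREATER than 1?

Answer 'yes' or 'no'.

Current gcd = 1
gcd of all OTHER numbers (without N[2]=69): gcd([6, 28, 22]) = 2
The new gcd after any change is gcd(2, new_value).
This can be at most 2.
Since 2 > old gcd 1, the gcd CAN increase (e.g., set N[2] = 2).

Answer: yes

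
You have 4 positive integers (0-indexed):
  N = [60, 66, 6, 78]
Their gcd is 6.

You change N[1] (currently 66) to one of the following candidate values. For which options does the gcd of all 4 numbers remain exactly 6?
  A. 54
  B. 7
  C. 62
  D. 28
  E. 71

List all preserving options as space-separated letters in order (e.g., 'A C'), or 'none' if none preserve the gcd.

Old gcd = 6; gcd of others (without N[1]) = 6
New gcd for candidate v: gcd(6, v). Preserves old gcd iff gcd(6, v) = 6.
  Option A: v=54, gcd(6,54)=6 -> preserves
  Option B: v=7, gcd(6,7)=1 -> changes
  Option C: v=62, gcd(6,62)=2 -> changes
  Option D: v=28, gcd(6,28)=2 -> changes
  Option E: v=71, gcd(6,71)=1 -> changes

Answer: A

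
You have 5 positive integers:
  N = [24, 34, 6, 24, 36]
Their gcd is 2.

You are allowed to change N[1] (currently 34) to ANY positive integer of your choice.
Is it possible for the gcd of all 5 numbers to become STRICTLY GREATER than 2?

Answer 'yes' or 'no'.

Answer: yes

Derivation:
Current gcd = 2
gcd of all OTHER numbers (without N[1]=34): gcd([24, 6, 24, 36]) = 6
The new gcd after any change is gcd(6, new_value).
This can be at most 6.
Since 6 > old gcd 2, the gcd CAN increase (e.g., set N[1] = 6).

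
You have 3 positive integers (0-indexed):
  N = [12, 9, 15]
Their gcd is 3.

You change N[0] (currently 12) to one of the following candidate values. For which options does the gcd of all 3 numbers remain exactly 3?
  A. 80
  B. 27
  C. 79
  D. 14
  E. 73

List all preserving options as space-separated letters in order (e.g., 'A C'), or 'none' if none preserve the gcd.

Answer: B

Derivation:
Old gcd = 3; gcd of others (without N[0]) = 3
New gcd for candidate v: gcd(3, v). Preserves old gcd iff gcd(3, v) = 3.
  Option A: v=80, gcd(3,80)=1 -> changes
  Option B: v=27, gcd(3,27)=3 -> preserves
  Option C: v=79, gcd(3,79)=1 -> changes
  Option D: v=14, gcd(3,14)=1 -> changes
  Option E: v=73, gcd(3,73)=1 -> changes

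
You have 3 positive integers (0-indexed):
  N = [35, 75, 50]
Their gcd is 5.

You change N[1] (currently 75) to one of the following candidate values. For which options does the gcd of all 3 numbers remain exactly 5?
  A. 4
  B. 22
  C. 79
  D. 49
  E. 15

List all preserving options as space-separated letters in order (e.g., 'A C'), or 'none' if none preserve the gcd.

Answer: E

Derivation:
Old gcd = 5; gcd of others (without N[1]) = 5
New gcd for candidate v: gcd(5, v). Preserves old gcd iff gcd(5, v) = 5.
  Option A: v=4, gcd(5,4)=1 -> changes
  Option B: v=22, gcd(5,22)=1 -> changes
  Option C: v=79, gcd(5,79)=1 -> changes
  Option D: v=49, gcd(5,49)=1 -> changes
  Option E: v=15, gcd(5,15)=5 -> preserves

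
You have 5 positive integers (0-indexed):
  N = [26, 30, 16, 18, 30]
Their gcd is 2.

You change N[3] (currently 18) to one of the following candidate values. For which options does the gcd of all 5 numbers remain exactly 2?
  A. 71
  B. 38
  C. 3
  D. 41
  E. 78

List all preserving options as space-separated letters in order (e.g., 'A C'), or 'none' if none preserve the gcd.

Old gcd = 2; gcd of others (without N[3]) = 2
New gcd for candidate v: gcd(2, v). Preserves old gcd iff gcd(2, v) = 2.
  Option A: v=71, gcd(2,71)=1 -> changes
  Option B: v=38, gcd(2,38)=2 -> preserves
  Option C: v=3, gcd(2,3)=1 -> changes
  Option D: v=41, gcd(2,41)=1 -> changes
  Option E: v=78, gcd(2,78)=2 -> preserves

Answer: B E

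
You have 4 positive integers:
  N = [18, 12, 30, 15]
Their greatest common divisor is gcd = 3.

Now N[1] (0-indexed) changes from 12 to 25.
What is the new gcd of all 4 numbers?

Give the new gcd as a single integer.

Numbers: [18, 12, 30, 15], gcd = 3
Change: index 1, 12 -> 25
gcd of the OTHER numbers (without index 1): gcd([18, 30, 15]) = 3
New gcd = gcd(g_others, new_val) = gcd(3, 25) = 1

Answer: 1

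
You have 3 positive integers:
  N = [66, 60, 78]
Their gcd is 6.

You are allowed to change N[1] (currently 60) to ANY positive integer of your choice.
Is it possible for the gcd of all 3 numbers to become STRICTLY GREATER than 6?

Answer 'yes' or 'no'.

Current gcd = 6
gcd of all OTHER numbers (without N[1]=60): gcd([66, 78]) = 6
The new gcd after any change is gcd(6, new_value).
This can be at most 6.
Since 6 = old gcd 6, the gcd can only stay the same or decrease.

Answer: no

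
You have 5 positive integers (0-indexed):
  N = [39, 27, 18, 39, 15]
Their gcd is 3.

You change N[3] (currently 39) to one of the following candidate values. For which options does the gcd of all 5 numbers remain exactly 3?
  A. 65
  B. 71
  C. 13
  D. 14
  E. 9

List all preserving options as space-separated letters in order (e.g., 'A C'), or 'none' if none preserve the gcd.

Old gcd = 3; gcd of others (without N[3]) = 3
New gcd for candidate v: gcd(3, v). Preserves old gcd iff gcd(3, v) = 3.
  Option A: v=65, gcd(3,65)=1 -> changes
  Option B: v=71, gcd(3,71)=1 -> changes
  Option C: v=13, gcd(3,13)=1 -> changes
  Option D: v=14, gcd(3,14)=1 -> changes
  Option E: v=9, gcd(3,9)=3 -> preserves

Answer: E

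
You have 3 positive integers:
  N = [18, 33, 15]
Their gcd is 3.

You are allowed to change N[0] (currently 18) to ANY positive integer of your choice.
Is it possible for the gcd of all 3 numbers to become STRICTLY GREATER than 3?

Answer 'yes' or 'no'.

Current gcd = 3
gcd of all OTHER numbers (without N[0]=18): gcd([33, 15]) = 3
The new gcd after any change is gcd(3, new_value).
This can be at most 3.
Since 3 = old gcd 3, the gcd can only stay the same or decrease.

Answer: no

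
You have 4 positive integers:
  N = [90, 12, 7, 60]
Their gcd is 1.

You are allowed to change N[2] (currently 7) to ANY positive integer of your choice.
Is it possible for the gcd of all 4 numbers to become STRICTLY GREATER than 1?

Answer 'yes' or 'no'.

Current gcd = 1
gcd of all OTHER numbers (without N[2]=7): gcd([90, 12, 60]) = 6
The new gcd after any change is gcd(6, new_value).
This can be at most 6.
Since 6 > old gcd 1, the gcd CAN increase (e.g., set N[2] = 6).

Answer: yes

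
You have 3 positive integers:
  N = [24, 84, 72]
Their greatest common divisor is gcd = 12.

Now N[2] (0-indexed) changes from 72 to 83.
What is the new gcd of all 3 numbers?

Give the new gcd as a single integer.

Answer: 1

Derivation:
Numbers: [24, 84, 72], gcd = 12
Change: index 2, 72 -> 83
gcd of the OTHER numbers (without index 2): gcd([24, 84]) = 12
New gcd = gcd(g_others, new_val) = gcd(12, 83) = 1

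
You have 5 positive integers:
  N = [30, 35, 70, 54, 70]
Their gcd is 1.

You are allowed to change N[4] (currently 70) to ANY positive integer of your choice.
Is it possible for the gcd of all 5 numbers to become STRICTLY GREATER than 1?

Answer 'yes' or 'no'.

Answer: no

Derivation:
Current gcd = 1
gcd of all OTHER numbers (without N[4]=70): gcd([30, 35, 70, 54]) = 1
The new gcd after any change is gcd(1, new_value).
This can be at most 1.
Since 1 = old gcd 1, the gcd can only stay the same or decrease.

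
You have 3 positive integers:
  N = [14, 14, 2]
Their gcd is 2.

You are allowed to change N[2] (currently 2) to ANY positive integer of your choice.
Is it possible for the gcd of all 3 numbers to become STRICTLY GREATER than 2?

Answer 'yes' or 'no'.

Current gcd = 2
gcd of all OTHER numbers (without N[2]=2): gcd([14, 14]) = 14
The new gcd after any change is gcd(14, new_value).
This can be at most 14.
Since 14 > old gcd 2, the gcd CAN increase (e.g., set N[2] = 14).

Answer: yes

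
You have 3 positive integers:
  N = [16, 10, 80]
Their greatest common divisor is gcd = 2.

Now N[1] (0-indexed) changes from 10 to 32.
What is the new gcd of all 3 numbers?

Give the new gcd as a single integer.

Numbers: [16, 10, 80], gcd = 2
Change: index 1, 10 -> 32
gcd of the OTHER numbers (without index 1): gcd([16, 80]) = 16
New gcd = gcd(g_others, new_val) = gcd(16, 32) = 16

Answer: 16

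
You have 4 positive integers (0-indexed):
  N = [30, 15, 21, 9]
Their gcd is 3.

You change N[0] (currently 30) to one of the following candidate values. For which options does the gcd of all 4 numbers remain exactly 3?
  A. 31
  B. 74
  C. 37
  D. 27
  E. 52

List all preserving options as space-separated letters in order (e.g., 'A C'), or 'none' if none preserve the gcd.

Old gcd = 3; gcd of others (without N[0]) = 3
New gcd for candidate v: gcd(3, v). Preserves old gcd iff gcd(3, v) = 3.
  Option A: v=31, gcd(3,31)=1 -> changes
  Option B: v=74, gcd(3,74)=1 -> changes
  Option C: v=37, gcd(3,37)=1 -> changes
  Option D: v=27, gcd(3,27)=3 -> preserves
  Option E: v=52, gcd(3,52)=1 -> changes

Answer: D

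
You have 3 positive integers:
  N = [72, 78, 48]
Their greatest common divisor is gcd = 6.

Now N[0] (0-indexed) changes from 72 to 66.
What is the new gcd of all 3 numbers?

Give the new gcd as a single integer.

Answer: 6

Derivation:
Numbers: [72, 78, 48], gcd = 6
Change: index 0, 72 -> 66
gcd of the OTHER numbers (without index 0): gcd([78, 48]) = 6
New gcd = gcd(g_others, new_val) = gcd(6, 66) = 6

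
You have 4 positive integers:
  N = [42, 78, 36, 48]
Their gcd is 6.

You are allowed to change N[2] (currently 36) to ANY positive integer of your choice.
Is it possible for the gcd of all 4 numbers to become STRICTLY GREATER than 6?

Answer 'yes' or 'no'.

Answer: no

Derivation:
Current gcd = 6
gcd of all OTHER numbers (without N[2]=36): gcd([42, 78, 48]) = 6
The new gcd after any change is gcd(6, new_value).
This can be at most 6.
Since 6 = old gcd 6, the gcd can only stay the same or decrease.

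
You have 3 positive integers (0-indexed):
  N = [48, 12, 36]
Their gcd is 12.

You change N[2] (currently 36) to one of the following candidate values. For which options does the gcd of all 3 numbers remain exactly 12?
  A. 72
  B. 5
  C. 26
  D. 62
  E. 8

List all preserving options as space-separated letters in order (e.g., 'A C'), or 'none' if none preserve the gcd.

Answer: A

Derivation:
Old gcd = 12; gcd of others (without N[2]) = 12
New gcd for candidate v: gcd(12, v). Preserves old gcd iff gcd(12, v) = 12.
  Option A: v=72, gcd(12,72)=12 -> preserves
  Option B: v=5, gcd(12,5)=1 -> changes
  Option C: v=26, gcd(12,26)=2 -> changes
  Option D: v=62, gcd(12,62)=2 -> changes
  Option E: v=8, gcd(12,8)=4 -> changes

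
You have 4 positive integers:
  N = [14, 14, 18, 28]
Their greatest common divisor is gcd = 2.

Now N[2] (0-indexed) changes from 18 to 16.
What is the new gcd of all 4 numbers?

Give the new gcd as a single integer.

Numbers: [14, 14, 18, 28], gcd = 2
Change: index 2, 18 -> 16
gcd of the OTHER numbers (without index 2): gcd([14, 14, 28]) = 14
New gcd = gcd(g_others, new_val) = gcd(14, 16) = 2

Answer: 2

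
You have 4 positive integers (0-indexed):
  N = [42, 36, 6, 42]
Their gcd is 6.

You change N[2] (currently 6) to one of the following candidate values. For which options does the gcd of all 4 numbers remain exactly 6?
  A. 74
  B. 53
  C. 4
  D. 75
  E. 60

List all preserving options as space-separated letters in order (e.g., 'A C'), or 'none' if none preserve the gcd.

Answer: E

Derivation:
Old gcd = 6; gcd of others (without N[2]) = 6
New gcd for candidate v: gcd(6, v). Preserves old gcd iff gcd(6, v) = 6.
  Option A: v=74, gcd(6,74)=2 -> changes
  Option B: v=53, gcd(6,53)=1 -> changes
  Option C: v=4, gcd(6,4)=2 -> changes
  Option D: v=75, gcd(6,75)=3 -> changes
  Option E: v=60, gcd(6,60)=6 -> preserves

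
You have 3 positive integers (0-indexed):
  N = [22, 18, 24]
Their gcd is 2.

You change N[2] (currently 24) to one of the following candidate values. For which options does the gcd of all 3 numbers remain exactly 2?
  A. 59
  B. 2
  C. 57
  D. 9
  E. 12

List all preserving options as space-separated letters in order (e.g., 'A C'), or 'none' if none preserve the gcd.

Old gcd = 2; gcd of others (without N[2]) = 2
New gcd for candidate v: gcd(2, v). Preserves old gcd iff gcd(2, v) = 2.
  Option A: v=59, gcd(2,59)=1 -> changes
  Option B: v=2, gcd(2,2)=2 -> preserves
  Option C: v=57, gcd(2,57)=1 -> changes
  Option D: v=9, gcd(2,9)=1 -> changes
  Option E: v=12, gcd(2,12)=2 -> preserves

Answer: B E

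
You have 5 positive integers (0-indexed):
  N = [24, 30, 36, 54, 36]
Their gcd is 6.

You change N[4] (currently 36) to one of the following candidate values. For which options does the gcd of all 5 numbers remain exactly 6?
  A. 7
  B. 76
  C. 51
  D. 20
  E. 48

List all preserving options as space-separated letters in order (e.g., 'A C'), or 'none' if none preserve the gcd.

Old gcd = 6; gcd of others (without N[4]) = 6
New gcd for candidate v: gcd(6, v). Preserves old gcd iff gcd(6, v) = 6.
  Option A: v=7, gcd(6,7)=1 -> changes
  Option B: v=76, gcd(6,76)=2 -> changes
  Option C: v=51, gcd(6,51)=3 -> changes
  Option D: v=20, gcd(6,20)=2 -> changes
  Option E: v=48, gcd(6,48)=6 -> preserves

Answer: E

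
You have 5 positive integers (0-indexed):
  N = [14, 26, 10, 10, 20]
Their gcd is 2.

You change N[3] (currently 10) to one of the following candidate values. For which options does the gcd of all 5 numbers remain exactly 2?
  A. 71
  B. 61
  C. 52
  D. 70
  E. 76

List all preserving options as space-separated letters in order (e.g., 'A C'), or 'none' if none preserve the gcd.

Answer: C D E

Derivation:
Old gcd = 2; gcd of others (without N[3]) = 2
New gcd for candidate v: gcd(2, v). Preserves old gcd iff gcd(2, v) = 2.
  Option A: v=71, gcd(2,71)=1 -> changes
  Option B: v=61, gcd(2,61)=1 -> changes
  Option C: v=52, gcd(2,52)=2 -> preserves
  Option D: v=70, gcd(2,70)=2 -> preserves
  Option E: v=76, gcd(2,76)=2 -> preserves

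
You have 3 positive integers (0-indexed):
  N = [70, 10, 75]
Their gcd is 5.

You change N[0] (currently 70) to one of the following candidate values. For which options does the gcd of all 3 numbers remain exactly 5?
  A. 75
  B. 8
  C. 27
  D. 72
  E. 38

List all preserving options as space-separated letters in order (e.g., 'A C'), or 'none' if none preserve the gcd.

Answer: A

Derivation:
Old gcd = 5; gcd of others (without N[0]) = 5
New gcd for candidate v: gcd(5, v). Preserves old gcd iff gcd(5, v) = 5.
  Option A: v=75, gcd(5,75)=5 -> preserves
  Option B: v=8, gcd(5,8)=1 -> changes
  Option C: v=27, gcd(5,27)=1 -> changes
  Option D: v=72, gcd(5,72)=1 -> changes
  Option E: v=38, gcd(5,38)=1 -> changes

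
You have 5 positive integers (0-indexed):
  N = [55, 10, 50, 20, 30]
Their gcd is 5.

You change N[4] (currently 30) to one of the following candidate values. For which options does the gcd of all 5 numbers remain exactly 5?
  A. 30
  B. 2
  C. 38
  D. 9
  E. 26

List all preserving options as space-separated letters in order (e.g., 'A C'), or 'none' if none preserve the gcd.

Old gcd = 5; gcd of others (without N[4]) = 5
New gcd for candidate v: gcd(5, v). Preserves old gcd iff gcd(5, v) = 5.
  Option A: v=30, gcd(5,30)=5 -> preserves
  Option B: v=2, gcd(5,2)=1 -> changes
  Option C: v=38, gcd(5,38)=1 -> changes
  Option D: v=9, gcd(5,9)=1 -> changes
  Option E: v=26, gcd(5,26)=1 -> changes

Answer: A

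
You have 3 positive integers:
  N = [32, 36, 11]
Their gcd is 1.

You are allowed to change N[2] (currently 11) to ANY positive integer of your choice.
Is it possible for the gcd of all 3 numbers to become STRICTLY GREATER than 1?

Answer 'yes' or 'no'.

Current gcd = 1
gcd of all OTHER numbers (without N[2]=11): gcd([32, 36]) = 4
The new gcd after any change is gcd(4, new_value).
This can be at most 4.
Since 4 > old gcd 1, the gcd CAN increase (e.g., set N[2] = 4).

Answer: yes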